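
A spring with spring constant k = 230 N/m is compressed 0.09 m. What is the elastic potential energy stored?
PE = ½kx² = ½×230×0.09² = 0.9315 J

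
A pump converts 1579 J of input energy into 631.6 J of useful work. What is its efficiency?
η = W_out/W_in = 631.6/1579 = 0.4 = 40.0%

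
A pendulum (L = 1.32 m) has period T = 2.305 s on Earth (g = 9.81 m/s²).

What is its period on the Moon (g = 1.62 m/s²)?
T = 2π√(L/g), so T_moon/T_earth = √(g_earth/g_moon)
T_moon = 2π√(1.32/1.62) = 5.672 s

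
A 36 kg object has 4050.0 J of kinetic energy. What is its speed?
KE = ½mv² → v = √(2KE/m) = √(2×4050.0/36) = 15.0 m/s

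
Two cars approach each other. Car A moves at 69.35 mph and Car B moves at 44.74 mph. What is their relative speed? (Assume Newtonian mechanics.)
v_rel = v_A + v_B = 69.35 + 44.74 = 114.1 mph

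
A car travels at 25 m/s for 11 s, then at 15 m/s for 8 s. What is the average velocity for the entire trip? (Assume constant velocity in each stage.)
d₁ = v₁t₁ = 25 × 11 = 275 m
d₂ = v₂t₂ = 15 × 8 = 120 m
d_total = 395 m, t_total = 19 s
v_avg = d_total/t_total = 395/19 = 20.79 m/s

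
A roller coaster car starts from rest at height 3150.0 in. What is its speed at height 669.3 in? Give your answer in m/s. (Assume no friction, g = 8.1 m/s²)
mgh₁ = ½mv₂² + mgh₂ → v₂ = √(2g(h₁−h₂)) = √(2×8.1×(80.01−17)) = 31.95 m/s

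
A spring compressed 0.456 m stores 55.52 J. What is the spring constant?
PE = ½kx² → k = 2PE/x² = 2×55.52/0.456² = 534.0 N/m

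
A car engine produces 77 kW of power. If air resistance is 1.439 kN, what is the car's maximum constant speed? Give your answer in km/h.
P = Fv → v = P/F = 77000 W / 1439 N = 53.51 m/s = 192.6 km/h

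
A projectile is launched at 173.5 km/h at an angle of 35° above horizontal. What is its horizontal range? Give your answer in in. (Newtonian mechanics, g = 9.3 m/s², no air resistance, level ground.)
R = v₀² sin(2θ) / g (with unit conversion) = 9240.0 in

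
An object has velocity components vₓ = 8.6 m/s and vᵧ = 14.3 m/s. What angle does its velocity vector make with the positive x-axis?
θ = arctan(vᵧ/vₓ) = arctan(14.3/8.6) = 58.98°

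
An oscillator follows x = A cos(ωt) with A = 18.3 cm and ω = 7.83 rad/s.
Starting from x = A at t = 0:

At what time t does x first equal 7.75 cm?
cos(ωt) = x/A = 7.75/18.3 = 0.4235
ωt = arccos(0.4235) = 1.133 rad
t = 1.133/7.83 = 0.1448 s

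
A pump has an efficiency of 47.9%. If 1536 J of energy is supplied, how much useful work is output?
W_out = η × W_in = 0.479 × 1536 = 735.74 J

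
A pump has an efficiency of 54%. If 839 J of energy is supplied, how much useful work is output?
W_out = η × W_in = 0.54 × 839 = 453.06 J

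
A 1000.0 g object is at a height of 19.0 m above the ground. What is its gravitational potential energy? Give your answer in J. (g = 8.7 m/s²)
PE = mgh = 1 kg × 8.7 m/s² × 19 m = 165.3 J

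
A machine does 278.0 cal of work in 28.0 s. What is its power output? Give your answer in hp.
P = W/t = 1163 J / 28 s = 41.54 W = 0.05571 hp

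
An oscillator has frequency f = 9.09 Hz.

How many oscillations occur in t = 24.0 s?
n = f×t = 9.09×24.0 = 218.2 oscillations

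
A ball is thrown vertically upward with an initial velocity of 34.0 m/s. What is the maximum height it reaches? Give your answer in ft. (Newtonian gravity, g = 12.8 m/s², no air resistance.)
h_max = v₀²/(2g) (with unit conversion) = 148.2 ft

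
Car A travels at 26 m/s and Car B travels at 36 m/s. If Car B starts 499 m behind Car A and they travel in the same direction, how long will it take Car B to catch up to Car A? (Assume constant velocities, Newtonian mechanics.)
Relative speed: v_rel = 36 - 26 = 10 m/s
Time to catch: t = d₀/v_rel = 499/10 = 49.9 s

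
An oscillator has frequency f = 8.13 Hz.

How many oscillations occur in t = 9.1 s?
n = f×t = 8.13×9.1 = 73.98 oscillations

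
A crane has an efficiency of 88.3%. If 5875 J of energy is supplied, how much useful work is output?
W_out = η × W_in = 0.883 × 5875 = 5187.6 J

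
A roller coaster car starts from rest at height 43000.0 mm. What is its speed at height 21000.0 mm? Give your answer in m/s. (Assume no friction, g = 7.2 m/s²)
mgh₁ = ½mv₂² + mgh₂ → v₂ = √(2g(h₁−h₂)) = √(2×7.2×(43−21)) = 17.8 m/s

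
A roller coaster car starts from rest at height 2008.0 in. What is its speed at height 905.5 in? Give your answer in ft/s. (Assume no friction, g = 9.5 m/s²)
mgh₁ = ½mv₂² + mgh₂ → v₂ = √(2g(h₁−h₂)) = √(2×9.5×(51−23)) = 23.07 m/s = 75.68 ft/s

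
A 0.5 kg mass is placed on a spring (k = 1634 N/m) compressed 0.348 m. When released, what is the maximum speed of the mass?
½kx² = ½mv² → v = x√(k/m) = 0.348×√(1634/0.5) = 19.89 m/s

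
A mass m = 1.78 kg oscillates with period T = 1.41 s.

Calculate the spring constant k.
T = 2π√(m/k) → k = m(2π/T)² = 1.78×(2π/1.41)² = 35.35 N/m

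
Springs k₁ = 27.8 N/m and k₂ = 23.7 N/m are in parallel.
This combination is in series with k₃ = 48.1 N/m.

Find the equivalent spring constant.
k₁₂ = k₁ + k₂ = 51.5 N/m (parallel)
1/k_eq = 1/k₁₂ + 1/k₃ → k_eq = 24.87 N/m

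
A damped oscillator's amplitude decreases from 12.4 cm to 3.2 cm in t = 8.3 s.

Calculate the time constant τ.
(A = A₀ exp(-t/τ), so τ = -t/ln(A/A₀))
A/A₀ = 3.2/12.4 = 0.2581; ln(A/A₀) = -1.355
τ = −t/ln(A/A₀) = −8.3/-1.355 = 6.128 s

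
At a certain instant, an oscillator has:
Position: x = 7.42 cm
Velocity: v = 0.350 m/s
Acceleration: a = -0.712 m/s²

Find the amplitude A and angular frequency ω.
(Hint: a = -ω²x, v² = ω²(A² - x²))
a = −ω²x → ω = √(|a|/x) = √(0.712/0.0742) = 3.098 rad/s
v² = ω²(A² − x²) → A = √(x² + v²/ω²) = √(0.0742² + 0.35²/3.098²) = 0.1352 m = 13.52 cm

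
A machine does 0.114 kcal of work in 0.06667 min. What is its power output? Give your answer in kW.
P = W/t = 477 J / 4 s = 119.2 W = 0.1192 kW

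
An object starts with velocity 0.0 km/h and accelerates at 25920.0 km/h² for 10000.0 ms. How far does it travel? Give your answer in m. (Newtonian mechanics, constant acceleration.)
d = v₀t + ½at² (with unit conversion) = 100.0 m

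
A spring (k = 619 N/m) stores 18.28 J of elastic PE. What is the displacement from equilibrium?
PE = ½kx² → x = √(2PE/k) = √(2×18.28/619) = 0.243 m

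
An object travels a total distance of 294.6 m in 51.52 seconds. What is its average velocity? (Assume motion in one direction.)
v_avg = Δd / Δt = 294.6 / 51.52 = 5.72 m/s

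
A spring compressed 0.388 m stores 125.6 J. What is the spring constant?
PE = ½kx² → k = 2PE/x² = 2×125.6/0.388² = 1669.0 N/m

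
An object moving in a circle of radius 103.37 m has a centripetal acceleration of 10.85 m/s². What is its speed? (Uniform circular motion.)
v = √(a_c × r) = √(10.85 × 103.37) = 33.49 m/s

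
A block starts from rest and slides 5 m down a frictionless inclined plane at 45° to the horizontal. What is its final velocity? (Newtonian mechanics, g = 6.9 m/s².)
a = g sin(θ) = 6.9 × sin(45°) = 4.88 m/s²
v = √(2ad) = √(2 × 4.88 × 5) = 6.99 m/s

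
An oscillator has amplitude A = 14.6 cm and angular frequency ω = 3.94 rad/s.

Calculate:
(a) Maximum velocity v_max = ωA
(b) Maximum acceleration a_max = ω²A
v_max = ωA = 3.94×0.146 = 0.5752 m/s
a_max = ω²A = 3.94²×0.146 = 2.266 m/s²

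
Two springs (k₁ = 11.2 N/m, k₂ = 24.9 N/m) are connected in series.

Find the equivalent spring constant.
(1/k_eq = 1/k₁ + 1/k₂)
1/k_eq = 1/11.2 + 1/24.9 = 0.12945; k_eq = 7.725 N/m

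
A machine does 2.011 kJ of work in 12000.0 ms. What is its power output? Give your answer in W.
P = W/t = 2011 J / 12 s = 167.6 W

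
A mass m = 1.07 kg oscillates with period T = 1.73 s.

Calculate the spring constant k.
T = 2π√(m/k) → k = m(2π/T)² = 1.07×(2π/1.73)² = 14.11 N/m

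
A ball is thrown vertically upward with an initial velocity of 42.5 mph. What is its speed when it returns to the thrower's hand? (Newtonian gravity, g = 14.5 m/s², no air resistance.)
By conservation of energy, the ball returns at the same speed = 42.5 mph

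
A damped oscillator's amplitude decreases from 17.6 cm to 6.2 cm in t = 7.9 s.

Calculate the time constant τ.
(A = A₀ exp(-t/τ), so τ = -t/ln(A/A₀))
A/A₀ = 6.2/17.6 = 0.3523; ln(A/A₀) = -1.043
τ = −t/ln(A/A₀) = −7.9/-1.043 = 7.572 s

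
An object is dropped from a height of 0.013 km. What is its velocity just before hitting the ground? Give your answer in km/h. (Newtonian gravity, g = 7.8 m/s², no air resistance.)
v = √(2gh) (with unit conversion) = 51.27 km/h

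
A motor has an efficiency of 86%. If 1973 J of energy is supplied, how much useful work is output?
W_out = η × W_in = 0.86 × 1973 = 1696.8 J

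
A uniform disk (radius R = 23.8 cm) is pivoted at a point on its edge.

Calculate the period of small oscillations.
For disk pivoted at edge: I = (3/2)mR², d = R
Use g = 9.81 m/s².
I/m = (3/2)R² = 0.08497 m²; d = R = 0.238 m
T = 2π√((3/2)R²/(gR)) = 2π√(3R/(2g)) = 1.199 s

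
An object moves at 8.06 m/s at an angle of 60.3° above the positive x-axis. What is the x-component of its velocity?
vₓ = v cos(θ) = 8.06 × cos(60.3°) = 3.99 m/s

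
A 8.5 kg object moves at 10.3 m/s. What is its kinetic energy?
KE = ½mv² = ½×8.5×10.3² = 450.8825 J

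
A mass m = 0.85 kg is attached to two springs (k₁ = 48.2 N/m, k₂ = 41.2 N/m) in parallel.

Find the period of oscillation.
k_eq = k₁+k₂ = 89.4 N/m
T = 2π√(m/k_eq) = 2π√(0.85/89.4) = 0.6127 s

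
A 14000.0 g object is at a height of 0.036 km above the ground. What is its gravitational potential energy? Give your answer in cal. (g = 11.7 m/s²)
PE = mgh = 14 kg × 11.7 m/s² × 36 m = 5897 J = 1409.0 cal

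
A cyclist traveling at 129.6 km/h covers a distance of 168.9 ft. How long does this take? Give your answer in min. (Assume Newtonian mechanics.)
t = d/v (with unit conversion) = 0.02383 min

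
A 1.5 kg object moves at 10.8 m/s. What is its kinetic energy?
KE = ½mv² = ½×1.5×10.8² = 87.48 J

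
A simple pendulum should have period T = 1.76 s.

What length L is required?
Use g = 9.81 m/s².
T = 2π√(L/g) → L = g(T/2π)² = 9.81×(1.76/2π)² = 0.7697 m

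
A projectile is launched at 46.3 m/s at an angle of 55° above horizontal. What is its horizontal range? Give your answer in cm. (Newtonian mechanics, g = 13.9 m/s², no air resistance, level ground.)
R = v₀² sin(2θ) / g (with unit conversion) = 14490.0 cm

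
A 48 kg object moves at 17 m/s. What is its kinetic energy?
KE = ½mv² = ½×48×17² = 6936.0 J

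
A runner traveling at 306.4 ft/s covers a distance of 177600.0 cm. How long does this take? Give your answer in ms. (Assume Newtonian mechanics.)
t = d/v (with unit conversion) = 19020.0 ms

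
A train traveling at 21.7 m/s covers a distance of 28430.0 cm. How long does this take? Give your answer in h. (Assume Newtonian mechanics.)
t = d/v (with unit conversion) = 0.003639 h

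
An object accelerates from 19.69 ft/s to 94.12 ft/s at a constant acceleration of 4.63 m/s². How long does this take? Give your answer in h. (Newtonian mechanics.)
t = (v - v₀)/a (with unit conversion) = 0.001361 h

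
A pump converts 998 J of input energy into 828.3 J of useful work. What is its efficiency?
η = W_out/W_in = 828.3/998 = 0.83 = 83.0%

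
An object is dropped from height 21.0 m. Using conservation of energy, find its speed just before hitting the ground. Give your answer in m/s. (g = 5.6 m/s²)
mgh = ½mv² → v = √(2gh) = √(2×5.6×21) = 15.34 m/s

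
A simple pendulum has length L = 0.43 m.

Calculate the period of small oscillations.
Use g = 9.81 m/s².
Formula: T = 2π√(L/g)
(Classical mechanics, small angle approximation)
T = 2π√(L/g) = 2π√(0.43/9.81) = 1.315 s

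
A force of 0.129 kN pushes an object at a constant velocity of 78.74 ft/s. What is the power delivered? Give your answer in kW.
P = Fv = 129 N × 24 m/s = 3096 W = 3.096 kW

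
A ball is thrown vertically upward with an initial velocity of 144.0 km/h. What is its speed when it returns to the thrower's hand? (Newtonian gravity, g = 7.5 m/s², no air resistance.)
By conservation of energy, the ball returns at the same speed = 144.0 km/h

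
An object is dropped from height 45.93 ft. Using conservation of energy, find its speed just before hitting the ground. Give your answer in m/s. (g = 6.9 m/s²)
mgh = ½mv² → v = √(2gh) = √(2×6.9×14) = 13.9 m/s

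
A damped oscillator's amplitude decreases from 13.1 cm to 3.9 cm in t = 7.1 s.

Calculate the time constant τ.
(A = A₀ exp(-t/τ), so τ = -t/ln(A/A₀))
A/A₀ = 3.9/13.1 = 0.2977; ln(A/A₀) = -1.212
τ = −t/ln(A/A₀) = −7.1/-1.212 = 5.86 s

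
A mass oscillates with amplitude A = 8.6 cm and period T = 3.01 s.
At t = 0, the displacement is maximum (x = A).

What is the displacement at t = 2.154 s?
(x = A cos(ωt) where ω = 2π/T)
ω = 2π/T = 2π/3.01 = 2.087 rad/s
x = A cos(ωt) = 8.6×cos(2.087×2.154) = -1.844 cm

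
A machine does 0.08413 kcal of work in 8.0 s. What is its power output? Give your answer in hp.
P = W/t = 352 J / 8 s = 44 W = 0.059 hp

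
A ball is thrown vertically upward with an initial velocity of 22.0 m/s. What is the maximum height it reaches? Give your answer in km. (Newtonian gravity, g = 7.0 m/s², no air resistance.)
h_max = v₀²/(2g) (with unit conversion) = 0.03457 km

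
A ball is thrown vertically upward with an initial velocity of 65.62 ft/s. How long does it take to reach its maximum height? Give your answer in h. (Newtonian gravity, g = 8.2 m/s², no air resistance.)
t_up = v₀/g (with unit conversion) = 0.0006775 h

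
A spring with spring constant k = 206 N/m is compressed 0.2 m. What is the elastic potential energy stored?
PE = ½kx² = ½×206×0.2² = 4.12 J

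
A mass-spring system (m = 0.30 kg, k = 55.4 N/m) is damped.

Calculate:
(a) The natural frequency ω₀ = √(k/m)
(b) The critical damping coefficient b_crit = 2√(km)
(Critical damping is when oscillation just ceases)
ω₀ = √(k/m) = √(55.4/0.3) = 13.59 rad/s
b_crit = 2√(km) = 2√(55.4×0.3) = 8.154 kg/s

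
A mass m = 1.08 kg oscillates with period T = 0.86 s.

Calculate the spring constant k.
T = 2π√(m/k) → k = m(2π/T)² = 1.08×(2π/0.86)² = 57.65 N/m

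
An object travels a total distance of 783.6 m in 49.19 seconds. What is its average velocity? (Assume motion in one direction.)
v_avg = Δd / Δt = 783.6 / 49.19 = 15.93 m/s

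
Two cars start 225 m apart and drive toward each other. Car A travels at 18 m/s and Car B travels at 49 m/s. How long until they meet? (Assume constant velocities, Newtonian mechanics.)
Combined speed: v_combined = 18 + 49 = 67 m/s
Time to meet: t = d/67 = 225/67 = 3.36 s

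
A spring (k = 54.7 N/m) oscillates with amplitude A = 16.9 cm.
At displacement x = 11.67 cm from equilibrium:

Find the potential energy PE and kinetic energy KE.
E_total = ½kA² = ½×54.7×(0.169)² = 0.7811 J
PE = ½kx² = ½×54.7×(0.1167)² = 0.3725 J
KE = E_total − PE = 0.4087 J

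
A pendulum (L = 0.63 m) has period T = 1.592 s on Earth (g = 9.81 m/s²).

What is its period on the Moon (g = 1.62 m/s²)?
T = 2π√(L/g), so T_moon/T_earth = √(g_earth/g_moon)
T_moon = 2π√(0.63/1.62) = 3.918 s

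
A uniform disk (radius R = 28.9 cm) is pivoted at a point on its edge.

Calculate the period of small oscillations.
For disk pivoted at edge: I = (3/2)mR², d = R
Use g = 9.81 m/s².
I/m = (3/2)R² = 0.1253 m²; d = R = 0.289 m
T = 2π√((3/2)R²/(gR)) = 2π√(3R/(2g)) = 1.321 s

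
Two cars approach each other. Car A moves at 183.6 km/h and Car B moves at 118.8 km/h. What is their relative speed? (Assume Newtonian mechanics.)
v_rel = v_A + v_B = 183.6 + 118.8 = 302.4 km/h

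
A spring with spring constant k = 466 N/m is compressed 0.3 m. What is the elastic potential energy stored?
PE = ½kx² = ½×466×0.3² = 20.97 J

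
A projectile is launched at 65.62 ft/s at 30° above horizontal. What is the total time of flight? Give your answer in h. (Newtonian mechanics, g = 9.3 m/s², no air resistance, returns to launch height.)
T = 2v₀sin(θ)/g (with unit conversion) = 0.0005974 h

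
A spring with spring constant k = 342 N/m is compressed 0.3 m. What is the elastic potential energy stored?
PE = ½kx² = ½×342×0.3² = 15.39 J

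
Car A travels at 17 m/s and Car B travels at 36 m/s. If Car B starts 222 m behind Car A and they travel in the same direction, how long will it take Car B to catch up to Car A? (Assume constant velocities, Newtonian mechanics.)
Relative speed: v_rel = 36 - 17 = 19 m/s
Time to catch: t = d₀/v_rel = 222/19 = 11.68 s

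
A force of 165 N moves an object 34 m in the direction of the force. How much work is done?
W = Fd = 165×34 = 5610.0 J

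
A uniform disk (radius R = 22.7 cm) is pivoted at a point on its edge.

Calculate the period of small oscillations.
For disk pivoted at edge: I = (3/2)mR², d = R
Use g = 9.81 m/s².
I/m = (3/2)R² = 0.07729 m²; d = R = 0.227 m
T = 2π√((3/2)R²/(gR)) = 2π√(3R/(2g)) = 1.171 s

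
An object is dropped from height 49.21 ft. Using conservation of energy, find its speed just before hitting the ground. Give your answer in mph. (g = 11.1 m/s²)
mgh = ½mv² → v = √(2gh) = √(2×11.1×15) = 18.25 m/s = 40.82 mph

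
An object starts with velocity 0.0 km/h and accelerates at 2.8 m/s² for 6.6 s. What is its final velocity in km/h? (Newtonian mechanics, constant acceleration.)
v = v₀ + at (with unit conversion) = 66.53 km/h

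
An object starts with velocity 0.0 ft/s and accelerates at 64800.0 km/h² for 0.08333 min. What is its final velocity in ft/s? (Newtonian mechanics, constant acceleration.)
v = v₀ + at (with unit conversion) = 82.02 ft/s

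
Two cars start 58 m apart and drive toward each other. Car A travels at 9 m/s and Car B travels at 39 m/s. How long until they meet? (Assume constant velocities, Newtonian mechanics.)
Combined speed: v_combined = 9 + 39 = 48 m/s
Time to meet: t = d/48 = 58/48 = 1.21 s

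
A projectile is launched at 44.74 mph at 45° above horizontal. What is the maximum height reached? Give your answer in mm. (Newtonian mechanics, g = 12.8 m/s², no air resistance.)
H = v₀²sin²(θ)/(2g) (with unit conversion) = 7813.0 mm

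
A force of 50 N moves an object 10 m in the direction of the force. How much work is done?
W = Fd = 50×10 = 500.0 J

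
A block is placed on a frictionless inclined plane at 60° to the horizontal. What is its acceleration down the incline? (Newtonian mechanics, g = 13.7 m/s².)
a = g sin(θ) = 13.7 × sin(60°) = 13.7 × 0.866 = 11.86 m/s²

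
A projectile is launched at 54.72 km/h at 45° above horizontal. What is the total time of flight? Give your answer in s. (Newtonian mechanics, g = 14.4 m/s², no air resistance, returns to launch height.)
T = 2v₀sin(θ)/g (with unit conversion) = 1.493 s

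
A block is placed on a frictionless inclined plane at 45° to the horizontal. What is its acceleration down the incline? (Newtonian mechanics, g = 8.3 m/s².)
a = g sin(θ) = 8.3 × sin(45°) = 8.3 × 0.7071 = 5.87 m/s²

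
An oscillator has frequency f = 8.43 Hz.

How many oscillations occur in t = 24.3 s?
n = f×t = 8.43×24.3 = 204.8 oscillations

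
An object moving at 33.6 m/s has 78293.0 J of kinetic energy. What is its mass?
KE = ½mv² → m = 2KE/v² = 2×78293.0/33.6² = 138.7 kg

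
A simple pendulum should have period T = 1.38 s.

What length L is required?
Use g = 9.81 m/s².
T = 2π√(L/g) → L = g(T/2π)² = 9.81×(1.38/2π)² = 0.4732 m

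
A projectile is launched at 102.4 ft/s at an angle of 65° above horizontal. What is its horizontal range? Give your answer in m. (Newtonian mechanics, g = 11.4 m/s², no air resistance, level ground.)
R = v₀² sin(2θ) / g (with unit conversion) = 65.46 m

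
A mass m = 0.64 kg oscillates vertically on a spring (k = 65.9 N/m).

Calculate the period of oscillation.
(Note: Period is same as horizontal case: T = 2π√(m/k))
T = 2π√(m/k) = 2π√(0.64/65.9) = 0.6192 s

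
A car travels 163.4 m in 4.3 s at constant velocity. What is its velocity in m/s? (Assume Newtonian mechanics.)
v = d/t = 38.0 m/s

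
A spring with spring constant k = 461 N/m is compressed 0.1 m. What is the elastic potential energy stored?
PE = ½kx² = ½×461×0.1² = 2.305 J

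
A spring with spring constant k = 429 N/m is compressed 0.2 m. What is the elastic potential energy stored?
PE = ½kx² = ½×429×0.2² = 8.58 J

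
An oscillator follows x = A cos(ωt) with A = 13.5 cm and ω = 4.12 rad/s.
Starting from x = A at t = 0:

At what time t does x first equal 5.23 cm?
cos(ωt) = x/A = 5.23/13.5 = 0.3874
ωt = arccos(0.3874) = 1.173 rad
t = 1.173/4.12 = 0.2847 s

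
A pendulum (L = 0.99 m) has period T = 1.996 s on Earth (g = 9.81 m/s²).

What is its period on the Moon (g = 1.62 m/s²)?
T = 2π√(L/g), so T_moon/T_earth = √(g_earth/g_moon)
T_moon = 2π√(0.99/1.62) = 4.912 s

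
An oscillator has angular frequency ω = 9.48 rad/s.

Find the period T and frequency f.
T = 2π/ω = 2π/9.48 = 0.6628 s; f = ω/2π = 1.509 Hz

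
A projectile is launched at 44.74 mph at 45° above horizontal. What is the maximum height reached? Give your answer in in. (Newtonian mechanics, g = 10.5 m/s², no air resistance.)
H = v₀²sin²(θ)/(2g) (with unit conversion) = 375.0 in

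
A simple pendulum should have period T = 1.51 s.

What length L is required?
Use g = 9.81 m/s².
T = 2π√(L/g) → L = g(T/2π)² = 9.81×(1.51/2π)² = 0.5666 m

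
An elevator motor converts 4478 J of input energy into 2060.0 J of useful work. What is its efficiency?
η = W_out/W_in = 2060.0/4478 = 0.46 = 46.0%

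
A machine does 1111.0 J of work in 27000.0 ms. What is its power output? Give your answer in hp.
P = W/t = 1111 J / 27 s = 41.15 W = 0.05518 hp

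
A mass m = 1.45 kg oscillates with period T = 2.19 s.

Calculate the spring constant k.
T = 2π√(m/k) → k = m(2π/T)² = 1.45×(2π/2.19)² = 11.94 N/m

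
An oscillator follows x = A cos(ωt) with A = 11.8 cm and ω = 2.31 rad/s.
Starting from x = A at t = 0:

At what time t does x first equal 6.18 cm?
cos(ωt) = x/A = 6.18/11.8 = 0.5237
ωt = arccos(0.5237) = 1.02 rad
t = 1.02/2.31 = 0.4414 s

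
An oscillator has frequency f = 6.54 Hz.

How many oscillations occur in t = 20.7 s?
n = f×t = 6.54×20.7 = 135.4 oscillations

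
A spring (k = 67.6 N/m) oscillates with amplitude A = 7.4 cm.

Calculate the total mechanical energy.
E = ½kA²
E = ½kA² = ½×67.6×(0.074)² = 0.1851 J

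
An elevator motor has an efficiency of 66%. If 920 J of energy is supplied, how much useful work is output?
W_out = η × W_in = 0.66 × 920 = 607.2 J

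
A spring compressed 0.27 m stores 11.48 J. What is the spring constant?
PE = ½kx² → k = 2PE/x² = 2×11.48/0.27² = 315.0 N/m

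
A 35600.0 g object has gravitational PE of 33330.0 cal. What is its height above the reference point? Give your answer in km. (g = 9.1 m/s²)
PE = mgh → h = PE/(mg) = 1.395e+05 J / (35.6 kg × 9.1 m/s²) = 430.5 m = 0.4305 km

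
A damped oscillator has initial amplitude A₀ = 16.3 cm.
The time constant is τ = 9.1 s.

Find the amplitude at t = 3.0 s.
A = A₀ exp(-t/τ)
A = A₀ exp(−t/τ) = 16.3×exp(−3.0/9.1) = 11.72 cm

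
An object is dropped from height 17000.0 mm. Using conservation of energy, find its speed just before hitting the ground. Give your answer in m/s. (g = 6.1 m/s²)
mgh = ½mv² → v = √(2gh) = √(2×6.1×17) = 14.4 m/s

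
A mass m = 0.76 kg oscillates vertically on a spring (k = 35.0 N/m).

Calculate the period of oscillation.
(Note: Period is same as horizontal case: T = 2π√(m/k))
T = 2π√(m/k) = 2π√(0.76/35.0) = 0.9259 s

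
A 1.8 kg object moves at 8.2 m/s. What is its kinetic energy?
KE = ½mv² = ½×1.8×8.2² = 60.516 J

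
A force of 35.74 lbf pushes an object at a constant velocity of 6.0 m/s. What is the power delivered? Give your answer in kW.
P = Fv = 159 N × 6 m/s = 953.9 W = 0.9539 kW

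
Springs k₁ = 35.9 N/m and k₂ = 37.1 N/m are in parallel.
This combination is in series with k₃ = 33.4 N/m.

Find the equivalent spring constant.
k₁₂ = k₁ + k₂ = 73 N/m (parallel)
1/k_eq = 1/k₁₂ + 1/k₃ → k_eq = 22.92 N/m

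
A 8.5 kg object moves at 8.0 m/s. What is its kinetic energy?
KE = ½mv² = ½×8.5×8.0² = 272.0 J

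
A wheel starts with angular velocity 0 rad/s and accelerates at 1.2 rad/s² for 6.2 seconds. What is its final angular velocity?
ω = ω₀ + αt = 0 + 1.2 × 6.2 = 7.44 rad/s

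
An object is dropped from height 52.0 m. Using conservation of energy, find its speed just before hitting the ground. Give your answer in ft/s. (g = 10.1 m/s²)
mgh = ½mv² → v = √(2gh) = √(2×10.1×52) = 32.41 m/s = 106.3 ft/s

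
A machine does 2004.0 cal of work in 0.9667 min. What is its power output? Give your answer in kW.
P = W/t = 8385 J / 58 s = 144.6 W = 0.1446 kW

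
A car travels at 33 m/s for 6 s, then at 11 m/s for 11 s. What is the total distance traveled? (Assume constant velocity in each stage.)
d₁ = v₁t₁ = 33 × 6 = 198 m
d₂ = v₂t₂ = 11 × 11 = 121 m
d_total = 198 + 121 = 319 m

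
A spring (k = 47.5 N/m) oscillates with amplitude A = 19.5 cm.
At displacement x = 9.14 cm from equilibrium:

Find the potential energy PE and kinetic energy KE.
E_total = ½kA² = ½×47.5×(0.195)² = 0.9031 J
PE = ½kx² = ½×47.5×(0.0914)² = 0.1984 J
KE = E_total − PE = 0.7047 J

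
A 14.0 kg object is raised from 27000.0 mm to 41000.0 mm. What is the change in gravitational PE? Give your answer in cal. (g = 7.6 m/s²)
ΔPE = mg(h₂ − h₁) = 14 kg × 7.6 m/s² × (41 − 27) m = 1490 J = 356.0 cal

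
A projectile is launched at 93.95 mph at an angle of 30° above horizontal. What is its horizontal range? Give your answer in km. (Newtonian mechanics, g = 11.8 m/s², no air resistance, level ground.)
R = v₀² sin(2θ) / g (with unit conversion) = 0.1295 km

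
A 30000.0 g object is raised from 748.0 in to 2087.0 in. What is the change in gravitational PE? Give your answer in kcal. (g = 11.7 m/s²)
ΔPE = mg(h₂ − h₁) = 30 kg × 11.7 m/s² × (53.01 − 19) m = 1.194e+04 J = 2.853 kcal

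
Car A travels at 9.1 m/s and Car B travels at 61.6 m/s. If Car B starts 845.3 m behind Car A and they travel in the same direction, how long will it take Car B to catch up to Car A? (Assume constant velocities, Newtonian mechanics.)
Relative speed: v_rel = 61.6 - 9.1 = 52.5 m/s
Time to catch: t = d₀/v_rel = 845.3/52.5 = 16.1 s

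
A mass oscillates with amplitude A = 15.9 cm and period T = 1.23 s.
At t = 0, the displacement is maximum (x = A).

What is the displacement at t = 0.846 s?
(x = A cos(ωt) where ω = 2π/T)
ω = 2π/T = 2π/1.23 = 5.108 rad/s
x = A cos(ωt) = 15.9×cos(5.108×0.846) = -6.057 cm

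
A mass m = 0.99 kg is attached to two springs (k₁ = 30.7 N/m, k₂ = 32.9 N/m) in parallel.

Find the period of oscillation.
k_eq = k₁+k₂ = 63.6 N/m
T = 2π√(m/k_eq) = 2π√(0.99/63.6) = 0.7839 s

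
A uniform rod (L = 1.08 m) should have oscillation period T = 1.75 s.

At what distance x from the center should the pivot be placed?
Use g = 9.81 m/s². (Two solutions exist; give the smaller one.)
T = 2π√((L²/12 + x²)/(gx)). Let c = T²g/(4π²) = 0.761.
x² − cx + L²/12 = 0 → x = (c − √(c² − L²/3))/2 = 0.1624 m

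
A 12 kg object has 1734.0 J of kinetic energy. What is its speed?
KE = ½mv² → v = √(2KE/m) = √(2×1734.0/12) = 17.0 m/s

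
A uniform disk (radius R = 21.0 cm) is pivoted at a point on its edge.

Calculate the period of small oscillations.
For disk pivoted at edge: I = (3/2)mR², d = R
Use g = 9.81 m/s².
I/m = (3/2)R² = 0.06615 m²; d = R = 0.21 m
T = 2π√((3/2)R²/(gR)) = 2π√(3R/(2g)) = 1.126 s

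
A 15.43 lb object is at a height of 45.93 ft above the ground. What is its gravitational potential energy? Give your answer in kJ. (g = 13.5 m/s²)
PE = mgh = 6.999 kg × 13.5 m/s² × 14 m = 1323 J = 1.323 kJ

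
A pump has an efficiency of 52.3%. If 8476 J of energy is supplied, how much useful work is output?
W_out = η × W_in = 0.523 × 8476 = 4432.9 J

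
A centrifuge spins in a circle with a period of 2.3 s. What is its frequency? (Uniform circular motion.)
f = 1/T = 1/2.3 = 0.4348 Hz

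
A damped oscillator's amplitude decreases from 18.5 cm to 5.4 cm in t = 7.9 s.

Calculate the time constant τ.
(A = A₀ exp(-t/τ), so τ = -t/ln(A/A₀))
A/A₀ = 5.4/18.5 = 0.2919; ln(A/A₀) = -1.231
τ = −t/ln(A/A₀) = −7.9/-1.231 = 6.416 s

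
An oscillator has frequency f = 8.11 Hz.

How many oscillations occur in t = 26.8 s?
n = f×t = 8.11×26.8 = 217.3 oscillations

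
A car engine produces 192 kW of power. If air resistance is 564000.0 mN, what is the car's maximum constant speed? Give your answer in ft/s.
P = Fv → v = P/F = 192000 W / 564 N = 340.4 m/s = 1117.0 ft/s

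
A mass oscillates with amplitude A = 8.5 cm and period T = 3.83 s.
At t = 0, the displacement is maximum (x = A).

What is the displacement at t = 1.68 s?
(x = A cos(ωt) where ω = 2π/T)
ω = 2π/T = 2π/3.83 = 1.641 rad/s
x = A cos(ωt) = 8.5×cos(1.641×1.68) = -7.876 cm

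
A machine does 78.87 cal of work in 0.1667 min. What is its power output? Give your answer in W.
P = W/t = 330 J / 10 s = 32.99 W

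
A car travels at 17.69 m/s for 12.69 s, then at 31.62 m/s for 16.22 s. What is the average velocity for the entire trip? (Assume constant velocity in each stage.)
d₁ = v₁t₁ = 17.69 × 12.69 = 224.486 m
d₂ = v₂t₂ = 31.62 × 16.22 = 512.876 m
d_total = 737.36 m, t_total = 28.91 s
v_avg = d_total/t_total = 737.36/28.91 = 25.51 m/s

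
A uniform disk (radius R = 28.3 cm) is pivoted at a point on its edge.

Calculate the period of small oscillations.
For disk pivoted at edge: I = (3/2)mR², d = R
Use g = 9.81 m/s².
I/m = (3/2)R² = 0.1201 m²; d = R = 0.283 m
T = 2π√((3/2)R²/(gR)) = 2π√(3R/(2g)) = 1.307 s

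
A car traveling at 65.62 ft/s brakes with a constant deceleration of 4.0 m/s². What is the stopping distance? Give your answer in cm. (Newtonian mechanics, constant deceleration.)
d = v₀² / (2a) (with unit conversion) = 5000.0 cm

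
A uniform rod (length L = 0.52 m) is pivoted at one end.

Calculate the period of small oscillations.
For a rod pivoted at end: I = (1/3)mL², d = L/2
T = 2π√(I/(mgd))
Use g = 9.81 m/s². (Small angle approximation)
I/m = (1/3)L² = 0.09013 m²; d = L/2 = 0.26 m
T = 2π√(I/(mgd)) = 2π√(0.09013/(9.81×0.26)) = 1.181 s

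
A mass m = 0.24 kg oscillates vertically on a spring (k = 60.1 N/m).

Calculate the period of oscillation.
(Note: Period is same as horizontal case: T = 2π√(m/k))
T = 2π√(m/k) = 2π√(0.24/60.1) = 0.3971 s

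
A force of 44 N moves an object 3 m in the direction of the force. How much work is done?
W = Fd = 44×3 = 132.0 J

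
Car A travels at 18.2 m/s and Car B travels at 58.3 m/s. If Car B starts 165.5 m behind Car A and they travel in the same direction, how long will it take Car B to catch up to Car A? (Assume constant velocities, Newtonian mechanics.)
Relative speed: v_rel = 58.3 - 18.2 = 40.1 m/s
Time to catch: t = d₀/v_rel = 165.5/40.1 = 4.13 s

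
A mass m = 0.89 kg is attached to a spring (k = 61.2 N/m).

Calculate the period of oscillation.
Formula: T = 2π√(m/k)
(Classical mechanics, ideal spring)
T = 2π√(m/k) = 2π√(0.89/61.2) = 0.7577 s; f = 1/T = 1.32 Hz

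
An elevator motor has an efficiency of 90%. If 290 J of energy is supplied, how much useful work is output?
W_out = η × W_in = 0.9 × 290 = 261.0 J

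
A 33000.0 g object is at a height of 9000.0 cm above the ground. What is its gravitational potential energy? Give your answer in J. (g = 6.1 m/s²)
PE = mgh = 33 kg × 6.1 m/s² × 90 m = 1.812e+04 J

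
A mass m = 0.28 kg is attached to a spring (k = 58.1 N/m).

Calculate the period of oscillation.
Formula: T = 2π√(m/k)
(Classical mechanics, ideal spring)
T = 2π√(m/k) = 2π√(0.28/58.1) = 0.4362 s; f = 1/T = 2.293 Hz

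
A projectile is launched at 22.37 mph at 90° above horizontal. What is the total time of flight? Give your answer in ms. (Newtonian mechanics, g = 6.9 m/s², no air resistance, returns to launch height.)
T = 2v₀sin(θ)/g (with unit conversion) = 2899.0 ms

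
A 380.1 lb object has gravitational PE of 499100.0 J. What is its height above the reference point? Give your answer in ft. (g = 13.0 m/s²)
PE = mgh → h = PE/(mg) = 4.991e+05 J / (172.4 kg × 13.0 m/s²) = 222.7 m = 730.6 ft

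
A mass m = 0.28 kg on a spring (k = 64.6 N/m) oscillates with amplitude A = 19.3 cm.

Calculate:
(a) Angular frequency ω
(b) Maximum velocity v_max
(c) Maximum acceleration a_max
ω = √(k/m) = √(64.6/0.28) = 15.19 rad/s
v_max = ωA = 15.19×0.193 = 2.932 m/s
a_max = ω²A = 15.19²×0.193 = 44.53 m/s²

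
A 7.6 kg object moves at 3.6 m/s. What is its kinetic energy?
KE = ½mv² = ½×7.6×3.6² = 49.248 J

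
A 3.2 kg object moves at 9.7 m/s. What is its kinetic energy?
KE = ½mv² = ½×3.2×9.7² = 150.544 J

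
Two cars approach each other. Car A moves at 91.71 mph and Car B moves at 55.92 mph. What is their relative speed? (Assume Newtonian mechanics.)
v_rel = v_A + v_B = 91.71 + 55.92 = 147.6 mph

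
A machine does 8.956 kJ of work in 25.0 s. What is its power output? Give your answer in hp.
P = W/t = 8956 J / 25 s = 358.2 W = 0.4804 hp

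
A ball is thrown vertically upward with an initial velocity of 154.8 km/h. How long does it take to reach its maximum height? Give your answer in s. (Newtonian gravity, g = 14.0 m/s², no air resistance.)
t_up = v₀/g (with unit conversion) = 3.071 s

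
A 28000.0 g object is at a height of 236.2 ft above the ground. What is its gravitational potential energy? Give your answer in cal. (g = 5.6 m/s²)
PE = mgh = 28 kg × 5.6 m/s² × 71.99 m = 1.129e+04 J = 2698.0 cal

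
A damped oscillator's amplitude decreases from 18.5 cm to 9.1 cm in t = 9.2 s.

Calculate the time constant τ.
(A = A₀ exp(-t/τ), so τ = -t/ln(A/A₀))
A/A₀ = 9.1/18.5 = 0.4919; ln(A/A₀) = -0.7095
τ = −t/ln(A/A₀) = −9.2/-0.7095 = 12.97 s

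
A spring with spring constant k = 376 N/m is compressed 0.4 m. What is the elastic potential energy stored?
PE = ½kx² = ½×376×0.4² = 30.08 J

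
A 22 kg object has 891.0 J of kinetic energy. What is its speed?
KE = ½mv² → v = √(2KE/m) = √(2×891.0/22) = 9.0 m/s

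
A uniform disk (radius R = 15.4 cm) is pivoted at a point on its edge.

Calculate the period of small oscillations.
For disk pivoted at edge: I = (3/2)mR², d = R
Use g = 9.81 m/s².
I/m = (3/2)R² = 0.03557 m²; d = R = 0.154 m
T = 2π√((3/2)R²/(gR)) = 2π√(3R/(2g)) = 0.9642 s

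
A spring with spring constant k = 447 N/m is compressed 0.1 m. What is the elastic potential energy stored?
PE = ½kx² = ½×447×0.1² = 2.235 J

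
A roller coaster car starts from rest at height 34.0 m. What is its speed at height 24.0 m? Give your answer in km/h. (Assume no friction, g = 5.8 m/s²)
mgh₁ = ½mv₂² + mgh₂ → v₂ = √(2g(h₁−h₂)) = √(2×5.8×(34−24)) = 10.77 m/s = 38.77 km/h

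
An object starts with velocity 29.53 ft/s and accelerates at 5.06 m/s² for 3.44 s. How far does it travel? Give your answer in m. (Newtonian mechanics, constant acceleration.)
d = v₀t + ½at² (with unit conversion) = 60.9 m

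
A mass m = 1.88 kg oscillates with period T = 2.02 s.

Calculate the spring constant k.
T = 2π√(m/k) → k = m(2π/T)² = 1.88×(2π/2.02)² = 18.19 N/m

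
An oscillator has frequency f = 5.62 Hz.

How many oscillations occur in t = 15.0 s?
n = f×t = 5.62×15.0 = 84.3 oscillations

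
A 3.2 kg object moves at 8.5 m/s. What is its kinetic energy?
KE = ½mv² = ½×3.2×8.5² = 115.6 J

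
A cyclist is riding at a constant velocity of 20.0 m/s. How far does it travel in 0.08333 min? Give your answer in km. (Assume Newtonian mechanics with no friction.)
d = vt (with unit conversion) = 0.1 km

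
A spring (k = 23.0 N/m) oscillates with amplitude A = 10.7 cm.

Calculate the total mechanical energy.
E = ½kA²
E = ½kA² = ½×23.0×(0.107)² = 0.1317 J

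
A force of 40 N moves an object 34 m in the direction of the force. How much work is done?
W = Fd = 40×34 = 1360.0 J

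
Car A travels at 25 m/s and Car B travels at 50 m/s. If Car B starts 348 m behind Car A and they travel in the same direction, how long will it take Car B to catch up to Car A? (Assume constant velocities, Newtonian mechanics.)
Relative speed: v_rel = 50 - 25 = 25 m/s
Time to catch: t = d₀/v_rel = 348/25 = 13.92 s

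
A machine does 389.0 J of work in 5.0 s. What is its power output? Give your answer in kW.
P = W/t = 389 J / 5 s = 77.8 W = 0.0778 kW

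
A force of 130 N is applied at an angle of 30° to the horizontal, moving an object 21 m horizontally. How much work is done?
W = Fd cosθ = 130×21×cos(30°) = 2364.2 J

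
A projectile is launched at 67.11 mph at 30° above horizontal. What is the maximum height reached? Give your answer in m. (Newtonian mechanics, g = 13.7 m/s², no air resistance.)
H = v₀²sin²(θ)/(2g) (with unit conversion) = 8.212 m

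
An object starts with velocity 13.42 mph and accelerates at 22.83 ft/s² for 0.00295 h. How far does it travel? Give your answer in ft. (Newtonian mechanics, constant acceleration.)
d = v₀t + ½at² (with unit conversion) = 1496.0 ft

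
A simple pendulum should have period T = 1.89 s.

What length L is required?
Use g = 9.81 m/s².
T = 2π√(L/g) → L = g(T/2π)² = 9.81×(1.89/2π)² = 0.8876 m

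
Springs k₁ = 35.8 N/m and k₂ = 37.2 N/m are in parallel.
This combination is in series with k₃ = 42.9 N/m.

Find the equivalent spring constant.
k₁₂ = k₁ + k₂ = 73 N/m (parallel)
1/k_eq = 1/k₁₂ + 1/k₃ → k_eq = 27.02 N/m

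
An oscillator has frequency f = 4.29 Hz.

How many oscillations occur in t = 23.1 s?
n = f×t = 4.29×23.1 = 99.1 oscillations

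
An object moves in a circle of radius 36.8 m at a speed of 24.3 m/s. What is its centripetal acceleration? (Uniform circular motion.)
a_c = v²/r = 24.3²/36.8 = 590.49/36.8 = 16.05 m/s²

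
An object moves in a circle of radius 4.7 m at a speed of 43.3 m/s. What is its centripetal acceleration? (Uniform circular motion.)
a_c = v²/r = 43.3²/4.7 = 1874.89/4.7 = 398.91 m/s²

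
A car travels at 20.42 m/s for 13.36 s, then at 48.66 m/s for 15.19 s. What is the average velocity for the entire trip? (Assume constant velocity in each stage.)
d₁ = v₁t₁ = 20.42 × 13.36 = 272.811 m
d₂ = v₂t₂ = 48.66 × 15.19 = 739.145 m
d_total = 1011.96 m, t_total = 28.55 s
v_avg = d_total/t_total = 1011.96/28.55 = 35.45 m/s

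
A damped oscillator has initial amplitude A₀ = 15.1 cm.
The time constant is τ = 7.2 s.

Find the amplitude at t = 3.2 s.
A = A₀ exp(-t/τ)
A = A₀ exp(−t/τ) = 15.1×exp(−3.2/7.2) = 9.682 cm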